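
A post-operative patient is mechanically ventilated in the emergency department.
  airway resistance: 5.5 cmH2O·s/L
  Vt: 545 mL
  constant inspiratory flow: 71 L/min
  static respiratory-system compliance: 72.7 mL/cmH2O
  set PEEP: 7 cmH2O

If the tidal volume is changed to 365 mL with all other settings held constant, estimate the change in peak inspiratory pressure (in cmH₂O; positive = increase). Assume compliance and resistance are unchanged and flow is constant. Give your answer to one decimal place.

PIP = Vt/C + R·V̇ + PEEP (constant-flow equation of motion).
Only the elastic term changes: ΔPIP = ΔVt / C = (365 − 545) / 72.7 = -2.476 cmH2O.

-2.5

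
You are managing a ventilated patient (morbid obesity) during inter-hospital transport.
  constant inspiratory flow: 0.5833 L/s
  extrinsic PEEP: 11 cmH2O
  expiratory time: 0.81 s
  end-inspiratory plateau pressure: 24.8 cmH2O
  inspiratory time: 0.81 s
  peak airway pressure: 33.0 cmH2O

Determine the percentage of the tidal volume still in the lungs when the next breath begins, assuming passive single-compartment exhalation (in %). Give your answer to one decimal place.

18.6

Vt = flow × Ti = 0.5833 L/s × 0.81 s × 1000 mL/L = 472.47 mL.
R = (PIP − Pplat)/V̇ = (33.0 − 24.8) / 0.5833 = 8.2/0.5833 = 14.058 cmH2O·s/L.
C = Vt/(Pplat − PEEP) = 472.47 / (24.8 − 11) = 472.47/13.8 = 34.237 mL/cmH2O.
τ = R × C = 14.058 × 0.03424 L/cmH2O = 0.4813 s.
Fraction remaining at end-expiration = e^(−Te/τ) = e^(−0.81/0.4813) = 0.1858 → 18.58%.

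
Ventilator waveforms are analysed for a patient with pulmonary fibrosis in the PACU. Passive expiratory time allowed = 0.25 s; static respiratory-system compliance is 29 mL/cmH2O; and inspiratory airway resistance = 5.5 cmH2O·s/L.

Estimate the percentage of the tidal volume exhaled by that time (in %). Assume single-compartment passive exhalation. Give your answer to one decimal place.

τ = R × C = 5.5 × 29 mL/cmH2O = 5.5 × 0.029 L/cmH2O = 0.1595 s.
Passive exhalation: V(t)/V₀ = e^(−t/τ) = e^(−0.25/0.1595) = 0.2086.
Fraction exhaled = 1 − 0.2086 = 0.7914 → 79.14%.

79.1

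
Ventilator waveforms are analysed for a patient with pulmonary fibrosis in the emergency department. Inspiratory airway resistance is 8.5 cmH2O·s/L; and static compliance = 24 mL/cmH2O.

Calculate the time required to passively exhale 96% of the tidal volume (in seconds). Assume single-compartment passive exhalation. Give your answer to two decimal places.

0.66

τ = R × C = 8.5 × 24 mL/cmH2O = 8.5 × 0.024 L/cmH2O = 0.204 s.
Exhaled fraction f = 1 − e^(−t/τ) → t = −τ·ln(1 − f) = −0.204·ln(0.04) = 0.6567 s.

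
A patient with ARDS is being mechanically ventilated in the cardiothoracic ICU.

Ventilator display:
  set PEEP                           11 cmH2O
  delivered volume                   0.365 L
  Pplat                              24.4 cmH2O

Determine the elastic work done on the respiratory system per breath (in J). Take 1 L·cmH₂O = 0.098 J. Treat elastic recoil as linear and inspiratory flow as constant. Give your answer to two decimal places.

Elastic work ≈ ½ × (Pplat − PEEP) × Vt = 0.5 × (24.4 − 11) × 0.365 L = 0.5 × 13.4 × 0.365 = 2.446 L·cmH2O.
× 0.098 J/(L·cmH2O) → 0.2397 J.

0.24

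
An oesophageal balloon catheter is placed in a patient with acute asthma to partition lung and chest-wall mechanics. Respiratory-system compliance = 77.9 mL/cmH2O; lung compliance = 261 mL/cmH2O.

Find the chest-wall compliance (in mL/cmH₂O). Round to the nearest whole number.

111

1/Ccw = 1/Crs − 1/CL.
1/Ccw = 1/77.9 − 1/261 = 0.009006.
Ccw = 111.04 mL/cmH2O.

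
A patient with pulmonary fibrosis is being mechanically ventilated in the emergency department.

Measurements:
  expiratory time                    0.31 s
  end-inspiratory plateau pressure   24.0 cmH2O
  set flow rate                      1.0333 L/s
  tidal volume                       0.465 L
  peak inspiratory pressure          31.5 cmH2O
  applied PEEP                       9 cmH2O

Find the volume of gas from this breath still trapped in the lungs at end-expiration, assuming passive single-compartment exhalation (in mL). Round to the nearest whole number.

R = (PIP − Pplat)/V̇ = (31.5 − 24.0) / 1.0333 = 7.5/1.0333 = 7.258 cmH2O·s/L.
C = Vt/(Pplat − PEEP) = 465.0 / (24.0 − 9) = 465.0/15.0 = 31.0 mL/cmH2O.
τ = R × C = 7.258 × 0.031 L/cmH2O = 0.225 s.
Fraction remaining = e^(−Te/τ) = e^(−0.31/0.225) = 0.2521.
Trapped volume = 465.0 × 0.2521 = 117.23 mL.

117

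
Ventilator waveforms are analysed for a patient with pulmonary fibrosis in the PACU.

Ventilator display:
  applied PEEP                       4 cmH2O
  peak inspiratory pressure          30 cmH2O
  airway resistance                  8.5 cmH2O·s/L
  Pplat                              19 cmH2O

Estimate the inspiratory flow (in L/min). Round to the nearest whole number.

flow = (PIP − Pplat) / Raw = (30 − 19) / 8.5 = 1.294 L/s × 60 = 77.64 L/min.

78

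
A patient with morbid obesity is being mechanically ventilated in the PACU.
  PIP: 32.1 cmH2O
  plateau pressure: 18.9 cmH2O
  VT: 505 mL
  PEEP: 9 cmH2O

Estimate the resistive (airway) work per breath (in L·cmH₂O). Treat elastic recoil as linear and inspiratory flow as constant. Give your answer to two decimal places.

6.67

With constant inspiratory flow the resistive pressure is constant at PIP − Pplat = 32.1 − 18.9 = 13.2 cmH2O, so resistive work = 13.2 × 0.505 = 6.666 L·cmH2O.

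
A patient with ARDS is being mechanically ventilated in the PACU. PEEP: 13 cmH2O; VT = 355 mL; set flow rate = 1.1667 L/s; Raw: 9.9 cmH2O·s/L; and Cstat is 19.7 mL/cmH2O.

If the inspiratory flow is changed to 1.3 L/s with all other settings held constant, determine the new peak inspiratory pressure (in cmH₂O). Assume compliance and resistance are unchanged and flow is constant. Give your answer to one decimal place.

43.9

PIP = Vt/C + R·V̇ + PEEP (constant-flow equation of motion).
Only the resistive term changes: ΔPIP = R × ΔV̇ = 9.9 × (1.3 − 1.1667) = 9.9 × 0.1333 = 1.32 cmH2O.
Original PIP = 355/19.7 + 9.9×1.1667 + 13 = 42.571 cmH2O; new PIP = 42.571 + (1.32) = 43.891 cmH2O.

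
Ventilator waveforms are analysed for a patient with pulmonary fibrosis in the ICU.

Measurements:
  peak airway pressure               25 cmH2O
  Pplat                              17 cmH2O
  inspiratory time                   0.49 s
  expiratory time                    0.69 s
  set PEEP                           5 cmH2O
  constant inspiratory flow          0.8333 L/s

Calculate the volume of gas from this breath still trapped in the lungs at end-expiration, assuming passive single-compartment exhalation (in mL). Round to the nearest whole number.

Vt = flow × Ti = 0.8333 L/s × 0.49 s × 1000 mL/L = 408.32 mL.
R = (PIP − Pplat)/V̇ = (25 − 17) / 0.8333 = 8.0/0.8333 = 9.6 cmH2O·s/L.
C = Vt/(Pplat − PEEP) = 408.32 / (17 − 5) = 408.32/12.0 = 34.027 mL/cmH2O.
τ = R × C = 9.6 × 0.03403 L/cmH2O = 0.3267 s.
Fraction remaining = e^(−Te/τ) = e^(−0.69/0.3267) = 0.121.
Trapped volume = 408.32 × 0.121 = 49.407 mL.

49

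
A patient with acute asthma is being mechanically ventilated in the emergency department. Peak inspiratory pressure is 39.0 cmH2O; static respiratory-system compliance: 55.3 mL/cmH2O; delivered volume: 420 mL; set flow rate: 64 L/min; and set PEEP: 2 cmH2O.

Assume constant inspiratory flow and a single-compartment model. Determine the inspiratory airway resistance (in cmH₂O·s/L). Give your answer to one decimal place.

27.6

Flow: 64 L/min ÷ 60 = 1.0667 L/s.
Equation of motion (constant flow): PIP = Vt/C + R·V̇ + PEEP.
R·V̇ = PIP − Vt/C − PEEP = 39.0 − 420/55.3 − 2 = 39.0 − 7.595 − 2 = 29.405 cmH2O.
R = 29.405 / 1.0667 = 27.566 cmH2O·s/L.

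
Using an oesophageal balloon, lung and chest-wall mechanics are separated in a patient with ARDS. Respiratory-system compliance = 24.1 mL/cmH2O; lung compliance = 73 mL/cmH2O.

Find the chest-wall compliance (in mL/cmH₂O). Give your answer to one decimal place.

36.0

1/Ccw = 1/Crs − 1/CL.
1/Ccw = 1/24.1 − 1/73 = 0.0278.
Ccw = 35.971 mL/cmH2O.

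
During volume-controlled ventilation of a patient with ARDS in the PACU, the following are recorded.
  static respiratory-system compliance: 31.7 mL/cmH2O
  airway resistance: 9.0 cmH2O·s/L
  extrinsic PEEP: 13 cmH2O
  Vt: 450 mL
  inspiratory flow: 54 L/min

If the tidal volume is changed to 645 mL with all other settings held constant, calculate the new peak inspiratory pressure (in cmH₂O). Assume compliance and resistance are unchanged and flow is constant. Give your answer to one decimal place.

41.4

Flow: 54 L/min ÷ 60 = 0.9 L/s.
PIP = Vt/C + R·V̇ + PEEP (constant-flow equation of motion).
Only the elastic term changes: ΔPIP = ΔVt / C = (645 − 450) / 31.7 = 6.151 cmH2O.
Original PIP = 450/31.7 + 9.0×0.9 + 13 = 35.296 cmH2O; new PIP = 35.296 + (6.151) = 41.447 cmH2O.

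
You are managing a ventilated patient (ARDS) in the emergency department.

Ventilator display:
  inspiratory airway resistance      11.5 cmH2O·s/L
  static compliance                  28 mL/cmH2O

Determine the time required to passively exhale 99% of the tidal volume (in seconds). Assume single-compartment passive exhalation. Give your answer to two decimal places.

τ = R × C = 11.5 × 28 mL/cmH2O = 11.5 × 0.028 L/cmH2O = 0.322 s.
Exhaled fraction f = 1 − e^(−t/τ) → t = −τ·ln(1 − f) = −0.322·ln(0.01) = 1.483 s.

1.48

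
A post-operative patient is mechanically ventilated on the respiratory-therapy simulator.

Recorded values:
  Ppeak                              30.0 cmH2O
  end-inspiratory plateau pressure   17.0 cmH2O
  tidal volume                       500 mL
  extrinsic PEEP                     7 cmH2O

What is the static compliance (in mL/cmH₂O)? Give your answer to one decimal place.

Cstat = Vt / (Pplat − PEEP) = 500 / (17.0 − 7) = 500 / 10.0 = 50.0 mL/cmH2O.

50.0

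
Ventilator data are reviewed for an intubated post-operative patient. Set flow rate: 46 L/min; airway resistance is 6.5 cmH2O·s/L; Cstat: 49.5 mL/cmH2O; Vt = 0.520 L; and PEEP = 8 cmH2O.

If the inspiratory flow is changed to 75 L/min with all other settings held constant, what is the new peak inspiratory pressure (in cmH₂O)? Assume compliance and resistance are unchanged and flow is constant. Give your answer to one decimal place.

Flow: 46 L/min ÷ 60 = 0.7667 L/s.
New flow: 75 L/min ÷ 60 = 1.25 L/s.
PIP = Vt/C + R·V̇ + PEEP (constant-flow equation of motion).
Only the resistive term changes: ΔPIP = R × ΔV̇ = 6.5 × (1.25 − 0.7667) = 6.5 × 0.4833 = 3.141 cmH2O.
Original PIP = 520/49.5 + 6.5×0.7667 + 8 = 23.489 cmH2O; new PIP = 23.489 + (3.141) = 26.63 cmH2O.

26.6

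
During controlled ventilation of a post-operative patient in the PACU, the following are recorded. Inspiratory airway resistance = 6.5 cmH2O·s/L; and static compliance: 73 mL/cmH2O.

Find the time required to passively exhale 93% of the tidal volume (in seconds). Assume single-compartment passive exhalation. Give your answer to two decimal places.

τ = R × C = 6.5 × 73 mL/cmH2O = 6.5 × 0.073 L/cmH2O = 0.4745 s.
Exhaled fraction f = 1 − e^(−t/τ) → t = −τ·ln(1 − f) = −0.4745·ln(0.07) = 1.262 s.

1.26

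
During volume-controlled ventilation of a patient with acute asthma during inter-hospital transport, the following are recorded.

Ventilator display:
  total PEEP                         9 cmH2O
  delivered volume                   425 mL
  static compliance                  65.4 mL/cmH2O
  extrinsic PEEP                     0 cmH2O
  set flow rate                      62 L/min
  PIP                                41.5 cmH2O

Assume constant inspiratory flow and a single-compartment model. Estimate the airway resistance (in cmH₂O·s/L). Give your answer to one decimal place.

25.2

Flow: 62 L/min ÷ 60 = 1.0333 L/s.
Total PEEP = 9 cmH2O (set 0 + intrinsic 9); this is the baseline alveolar pressure.
Equation of motion (constant flow): PIP = Vt/C + R·V̇ + PEEP.
R·V̇ = PIP − Vt/C − PEEP = 41.5 − 425/65.4 − 9 = 41.5 − 6.498 − 9 = 26.002 cmH2O.
R = 26.002 / 1.0333 = 25.164 cmH2O·s/L.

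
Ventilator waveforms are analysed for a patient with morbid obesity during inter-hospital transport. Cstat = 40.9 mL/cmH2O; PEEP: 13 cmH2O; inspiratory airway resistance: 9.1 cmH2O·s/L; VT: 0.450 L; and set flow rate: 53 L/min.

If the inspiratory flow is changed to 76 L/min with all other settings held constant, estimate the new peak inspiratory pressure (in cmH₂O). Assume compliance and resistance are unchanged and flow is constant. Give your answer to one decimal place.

35.5

Flow: 53 L/min ÷ 60 = 0.8833 L/s.
New flow: 76 L/min ÷ 60 = 1.2667 L/s.
PIP = Vt/C + R·V̇ + PEEP (constant-flow equation of motion).
Only the resistive term changes: ΔPIP = R × ΔV̇ = 9.1 × (1.2667 − 0.8833) = 9.1 × 0.3834 = 3.489 cmH2O.
Original PIP = 450/40.9 + 9.1×0.8833 + 13 = 32.04 cmH2O; new PIP = 32.04 + (3.489) = 35.529 cmH2O.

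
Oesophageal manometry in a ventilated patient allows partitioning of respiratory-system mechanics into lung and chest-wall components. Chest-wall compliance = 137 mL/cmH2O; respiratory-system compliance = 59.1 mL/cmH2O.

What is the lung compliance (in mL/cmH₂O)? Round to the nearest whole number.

1/CL = 1/Crs − 1/Ccw.
1/CL = 1/59.1 − 1/137 = 0.009621.
CL = 103.94 mL/cmH2O.

104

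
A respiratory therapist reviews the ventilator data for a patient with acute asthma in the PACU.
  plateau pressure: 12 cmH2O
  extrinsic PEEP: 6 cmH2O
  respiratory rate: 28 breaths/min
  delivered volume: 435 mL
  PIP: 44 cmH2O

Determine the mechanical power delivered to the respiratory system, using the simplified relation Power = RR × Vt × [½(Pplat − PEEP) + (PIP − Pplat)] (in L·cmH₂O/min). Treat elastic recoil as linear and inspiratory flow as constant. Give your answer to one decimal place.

Per-breath work = Vt × [½(Pplat−PEEP) + (PIP−Pplat)] = 0.435 × [0.5×6.0 + 32.0] = 0.435 × 35.0 = 15.225 L·cmH2O.
Power = 28 × 15.225 = 426.3 L·cmH2O/min.

426.3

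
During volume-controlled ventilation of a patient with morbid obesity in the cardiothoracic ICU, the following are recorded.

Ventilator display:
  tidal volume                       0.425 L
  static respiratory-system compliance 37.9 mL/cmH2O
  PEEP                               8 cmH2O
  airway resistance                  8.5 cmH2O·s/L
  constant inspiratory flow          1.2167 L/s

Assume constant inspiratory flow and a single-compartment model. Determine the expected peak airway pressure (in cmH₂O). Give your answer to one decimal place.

29.6

Equation of motion (constant flow): PIP = Vt/C + R·V̇ + PEEP.
PIP = 425/37.9 + 8.5×1.2167 + 8 = 11.214 + 10.342 + 8 = 29.556 cmH2O.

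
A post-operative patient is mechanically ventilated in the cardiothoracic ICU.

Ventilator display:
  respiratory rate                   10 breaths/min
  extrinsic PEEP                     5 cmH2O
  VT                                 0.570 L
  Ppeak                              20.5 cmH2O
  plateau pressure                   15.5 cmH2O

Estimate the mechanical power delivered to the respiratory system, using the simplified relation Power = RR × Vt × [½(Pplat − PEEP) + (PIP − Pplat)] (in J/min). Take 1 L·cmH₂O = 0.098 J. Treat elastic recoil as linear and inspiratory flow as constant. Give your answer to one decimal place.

5.7

Per-breath work = Vt × [½(Pplat−PEEP) + (PIP−Pplat)] = 0.570 × [0.5×10.5 + 5.0] = 0.570 × 10.25 = 5.843 L·cmH2O.
Power = 10 × 5.843 = 58.43 L·cmH2O/min.
× 0.098 J/(L·cmH2O) → 5.726 J/min.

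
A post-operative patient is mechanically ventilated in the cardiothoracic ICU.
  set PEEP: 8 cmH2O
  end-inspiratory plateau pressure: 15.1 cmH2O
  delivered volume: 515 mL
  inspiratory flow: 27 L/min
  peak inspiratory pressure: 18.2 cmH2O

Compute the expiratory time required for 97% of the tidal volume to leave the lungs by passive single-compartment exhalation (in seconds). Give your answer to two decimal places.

1.75

Flow: 27 L/min ÷ 60 = 0.45 L/s.
R = (PIP − Pplat)/V̇ = (18.2 − 15.1) / 0.45 = 3.1/0.45 = 6.889 cmH2O·s/L.
C = Vt/(Pplat − PEEP) = 515.0 / (15.1 − 8) = 515.0/7.1 = 72.535 mL/cmH2O.
τ = R × C = 6.889 × 0.07254 L/cmH2O = 0.4997 s.
t = −τ·ln(1 − 0.97) = −0.4997·ln(0.03) = 1.752 s.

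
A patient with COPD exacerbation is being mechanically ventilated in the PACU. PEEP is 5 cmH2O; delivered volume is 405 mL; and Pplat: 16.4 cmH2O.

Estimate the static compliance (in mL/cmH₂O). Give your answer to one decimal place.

Cstat = Vt / (Pplat − PEEP) = 405 / (16.4 − 5) = 405 / 11.4 = 35.526 mL/cmH2O.

35.5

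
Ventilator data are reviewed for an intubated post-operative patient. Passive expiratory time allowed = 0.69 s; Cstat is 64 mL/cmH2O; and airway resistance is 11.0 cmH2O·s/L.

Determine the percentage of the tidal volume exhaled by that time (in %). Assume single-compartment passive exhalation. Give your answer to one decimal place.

62.5

τ = R × C = 11.0 × 64 mL/cmH2O = 11.0 × 0.064 L/cmH2O = 0.704 s.
Passive exhalation: V(t)/V₀ = e^(−t/τ) = e^(−0.69/0.704) = 0.3753.
Fraction exhaled = 1 − 0.3753 = 0.6247 → 62.47%.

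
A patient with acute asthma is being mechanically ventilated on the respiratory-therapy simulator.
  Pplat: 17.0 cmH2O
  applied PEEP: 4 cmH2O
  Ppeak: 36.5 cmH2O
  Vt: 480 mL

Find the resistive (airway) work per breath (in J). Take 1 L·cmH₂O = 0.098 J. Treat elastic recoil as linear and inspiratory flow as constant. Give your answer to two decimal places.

0.92

With constant inspiratory flow the resistive pressure is constant at PIP − Pplat = 36.5 − 17.0 = 19.5 cmH2O, so resistive work = 19.5 × 0.480 = 9.36 L·cmH2O.
× 0.098 J/(L·cmH2O) → 0.9173 J.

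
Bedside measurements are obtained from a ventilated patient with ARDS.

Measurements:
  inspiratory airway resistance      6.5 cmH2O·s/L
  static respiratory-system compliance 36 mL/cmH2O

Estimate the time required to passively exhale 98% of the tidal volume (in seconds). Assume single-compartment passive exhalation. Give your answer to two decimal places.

τ = R × C = 6.5 × 36 mL/cmH2O = 6.5 × 0.036 L/cmH2O = 0.234 s.
Exhaled fraction f = 1 − e^(−t/τ) → t = −τ·ln(1 − f) = −0.234·ln(0.02) = 0.9154 s.

0.92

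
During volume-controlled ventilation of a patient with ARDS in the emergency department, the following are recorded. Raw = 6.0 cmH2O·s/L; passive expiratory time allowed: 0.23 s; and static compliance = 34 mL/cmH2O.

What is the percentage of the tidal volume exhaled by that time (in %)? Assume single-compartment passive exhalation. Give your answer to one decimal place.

τ = R × C = 6.0 × 34 mL/cmH2O = 6.0 × 0.034 L/cmH2O = 0.204 s.
Passive exhalation: V(t)/V₀ = e^(−t/τ) = e^(−0.23/0.204) = 0.3239.
Fraction exhaled = 1 − 0.3239 = 0.6761 → 67.61%.

67.6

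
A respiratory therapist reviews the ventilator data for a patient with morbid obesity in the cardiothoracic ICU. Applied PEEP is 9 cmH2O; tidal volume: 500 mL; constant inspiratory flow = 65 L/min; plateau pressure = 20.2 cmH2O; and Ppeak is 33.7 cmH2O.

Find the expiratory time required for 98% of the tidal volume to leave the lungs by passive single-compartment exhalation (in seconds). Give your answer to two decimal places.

Flow: 65 L/min ÷ 60 = 1.0833 L/s.
R = (PIP − Pplat)/V̇ = (33.7 − 20.2) / 1.0833 = 13.5/1.0833 = 12.462 cmH2O·s/L.
C = Vt/(Pplat − PEEP) = 500.0 / (20.2 − 9) = 500.0/11.2 = 44.643 mL/cmH2O.
τ = R × C = 12.462 × 0.04464 L/cmH2O = 0.5563 s.
t = −τ·ln(1 − 0.98) = −0.5563·ln(0.02) = 2.176 s.

2.18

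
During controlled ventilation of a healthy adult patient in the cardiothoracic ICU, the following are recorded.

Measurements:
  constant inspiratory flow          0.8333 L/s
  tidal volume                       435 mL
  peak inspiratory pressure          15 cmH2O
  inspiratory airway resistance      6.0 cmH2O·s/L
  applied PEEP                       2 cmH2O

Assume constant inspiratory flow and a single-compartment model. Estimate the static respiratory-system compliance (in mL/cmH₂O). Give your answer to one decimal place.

54.4

Equation of motion (constant flow): PIP = Vt/C + R·V̇ + PEEP.
Vt/C = PIP − R·V̇ − PEEP = 15 − 6.0×0.8333 − 2 = 15 − 5.0 − 2 = 8.0 cmH2O.
C = Vt / 8.0 = 435 / 8.0 = 54.375 mL/cmH2O.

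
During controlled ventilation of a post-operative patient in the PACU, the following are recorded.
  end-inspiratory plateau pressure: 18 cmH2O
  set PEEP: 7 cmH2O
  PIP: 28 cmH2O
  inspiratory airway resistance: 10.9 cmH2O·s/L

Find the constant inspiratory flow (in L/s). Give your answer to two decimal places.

flow = (PIP − Pplat) / Raw = 10.0 / 10.9 = 0.9174 L/s.

0.92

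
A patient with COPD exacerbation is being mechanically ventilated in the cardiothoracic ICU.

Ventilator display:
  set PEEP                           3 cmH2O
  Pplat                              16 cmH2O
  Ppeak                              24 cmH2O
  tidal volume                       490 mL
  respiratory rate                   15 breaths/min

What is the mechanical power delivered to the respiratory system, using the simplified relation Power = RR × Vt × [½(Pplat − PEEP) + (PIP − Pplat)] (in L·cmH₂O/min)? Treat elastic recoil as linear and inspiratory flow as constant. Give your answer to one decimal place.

106.6

Per-breath work = Vt × [½(Pplat−PEEP) + (PIP−Pplat)] = 0.490 × [0.5×13.0 + 8.0] = 0.490 × 14.5 = 7.105 L·cmH2O.
Power = 15 × 7.105 = 106.58 L·cmH2O/min.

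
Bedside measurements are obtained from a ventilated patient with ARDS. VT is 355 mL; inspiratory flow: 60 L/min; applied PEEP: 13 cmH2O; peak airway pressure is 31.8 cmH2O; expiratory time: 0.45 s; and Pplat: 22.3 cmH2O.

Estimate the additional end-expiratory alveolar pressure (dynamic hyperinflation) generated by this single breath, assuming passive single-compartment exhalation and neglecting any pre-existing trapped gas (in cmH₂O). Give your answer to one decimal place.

2.7

Flow: 60 L/min ÷ 60 = 1 L/s.
R = (PIP − Pplat)/V̇ = (31.8 − 22.3) / 1 = 9.5/1 = 9.5 cmH2O·s/L.
C = Vt/(Pplat − PEEP) = 355.0 / (22.3 − 13) = 355.0/9.3 = 38.172 mL/cmH2O.
τ = R × C = 9.5 × 0.03817 L/cmH2O = 0.3626 s.
Fraction remaining = e^(−Te/τ) = e^(−0.45/0.3626) = 0.2891; trapped volume = 355.0 × 0.2891 = 102.63 mL.
Additional alveolar pressure from trapping ≈ V_trapped / C = 102.63 / 38.172 = 2.689 cmH2O.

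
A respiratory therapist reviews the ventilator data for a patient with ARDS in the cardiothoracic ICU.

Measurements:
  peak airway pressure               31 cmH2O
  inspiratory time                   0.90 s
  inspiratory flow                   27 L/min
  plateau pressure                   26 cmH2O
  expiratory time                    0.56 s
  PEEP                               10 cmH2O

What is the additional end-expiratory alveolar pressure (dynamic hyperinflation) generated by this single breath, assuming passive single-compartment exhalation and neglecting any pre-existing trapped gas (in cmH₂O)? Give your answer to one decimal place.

2.2

Flow: 27 L/min ÷ 60 = 0.45 L/s.
Vt = flow × Ti = 0.45 L/s × 0.90 s × 1000 mL/L = 405.0 mL.
R = (PIP − Pplat)/V̇ = (31 − 26) / 0.45 = 5.0/0.45 = 11.111 cmH2O·s/L.
C = Vt/(Pplat − PEEP) = 405.0 / (26 − 10) = 405.0/16.0 = 25.313 mL/cmH2O.
τ = R × C = 11.111 × 0.02531 L/cmH2O = 0.2812 s.
Fraction remaining = e^(−Te/τ) = e^(−0.56/0.2812) = 0.1365; trapped volume = 405.0 × 0.1365 = 55.283 mL.
Additional alveolar pressure from trapping ≈ V_trapped / C = 55.283 / 25.313 = 2.184 cmH2O.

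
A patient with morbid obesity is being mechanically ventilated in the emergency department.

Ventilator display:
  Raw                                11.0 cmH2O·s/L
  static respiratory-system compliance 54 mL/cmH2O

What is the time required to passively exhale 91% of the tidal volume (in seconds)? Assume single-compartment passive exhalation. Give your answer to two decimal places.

1.43

τ = R × C = 11.0 × 54 mL/cmH2O = 11.0 × 0.054 L/cmH2O = 0.594 s.
Exhaled fraction f = 1 − e^(−t/τ) → t = −τ·ln(1 − f) = −0.594·ln(0.09) = 1.43 s.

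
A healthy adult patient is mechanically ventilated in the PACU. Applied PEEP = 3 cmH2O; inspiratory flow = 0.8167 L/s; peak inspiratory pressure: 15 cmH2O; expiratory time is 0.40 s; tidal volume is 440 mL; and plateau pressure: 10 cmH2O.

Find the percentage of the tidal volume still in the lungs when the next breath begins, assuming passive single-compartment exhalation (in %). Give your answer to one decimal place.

35.4

R = (PIP − Pplat)/V̇ = (15 − 10) / 0.8167 = 5.0/0.8167 = 6.122 cmH2O·s/L.
C = Vt/(Pplat − PEEP) = 440.0 / (10 − 3) = 440.0/7.0 = 62.857 mL/cmH2O.
τ = R × C = 6.122 × 0.06286 L/cmH2O = 0.3848 s.
Fraction remaining at end-expiration = e^(−Te/τ) = e^(−0.40/0.3848) = 0.3536 → 35.36%.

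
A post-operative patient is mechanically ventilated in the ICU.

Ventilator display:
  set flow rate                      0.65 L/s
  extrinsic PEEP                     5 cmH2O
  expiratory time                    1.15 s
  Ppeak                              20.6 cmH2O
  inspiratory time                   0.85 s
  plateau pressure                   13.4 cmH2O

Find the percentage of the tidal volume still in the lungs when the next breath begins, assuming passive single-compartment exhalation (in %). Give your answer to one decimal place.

20.6

Vt = flow × Ti = 0.65 L/s × 0.85 s × 1000 mL/L = 552.5 mL.
R = (PIP − Pplat)/V̇ = (20.6 − 13.4) / 0.65 = 7.2/0.65 = 11.077 cmH2O·s/L.
C = Vt/(Pplat − PEEP) = 552.5 / (13.4 − 5) = 552.5/8.4 = 65.774 mL/cmH2O.
τ = R × C = 11.077 × 0.06577 L/cmH2O = 0.7285 s.
Fraction remaining at end-expiration = e^(−Te/τ) = e^(−1.15/0.7285) = 0.2063 → 20.63%.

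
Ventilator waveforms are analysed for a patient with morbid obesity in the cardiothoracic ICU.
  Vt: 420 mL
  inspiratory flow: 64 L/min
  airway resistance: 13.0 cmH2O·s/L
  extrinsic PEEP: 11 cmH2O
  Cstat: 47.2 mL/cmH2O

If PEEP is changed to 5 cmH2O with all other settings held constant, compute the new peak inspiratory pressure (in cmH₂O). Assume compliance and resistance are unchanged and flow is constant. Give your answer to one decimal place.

Flow: 64 L/min ÷ 60 = 1.0667 L/s.
PIP = Vt/C + R·V̇ + PEEP (constant-flow equation of motion).
Only the baseline term changes: ΔPIP = ΔPEEP = 5 − 11 = -6.0 cmH2O.
Original PIP = 420/47.2 + 13.0×1.0667 + 11 = 33.765 cmH2O; new PIP = 33.765 + (-6.0) = 27.765 cmH2O.

27.8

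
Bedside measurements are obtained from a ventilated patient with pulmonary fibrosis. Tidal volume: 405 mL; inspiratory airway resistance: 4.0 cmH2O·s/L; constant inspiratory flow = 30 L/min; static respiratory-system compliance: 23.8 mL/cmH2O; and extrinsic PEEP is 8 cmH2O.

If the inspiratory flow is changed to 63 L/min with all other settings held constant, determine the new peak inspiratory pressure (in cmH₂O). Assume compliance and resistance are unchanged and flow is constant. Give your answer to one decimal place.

Flow: 30 L/min ÷ 60 = 0.5 L/s.
New flow: 63 L/min ÷ 60 = 1.05 L/s.
PIP = Vt/C + R·V̇ + PEEP (constant-flow equation of motion).
Only the resistive term changes: ΔPIP = R × ΔV̇ = 4.0 × (1.05 − 0.5) = 4.0 × 0.55 = 2.2 cmH2O.
Original PIP = 405/23.8 + 4.0×0.5 + 8 = 27.017 cmH2O; new PIP = 27.017 + (2.2) = 29.217 cmH2O.

29.2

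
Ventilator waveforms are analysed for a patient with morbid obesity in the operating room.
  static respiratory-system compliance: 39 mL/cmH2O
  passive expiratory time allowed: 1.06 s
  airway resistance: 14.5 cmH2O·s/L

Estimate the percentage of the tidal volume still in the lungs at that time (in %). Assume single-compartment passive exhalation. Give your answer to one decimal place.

15.3

τ = R × C = 14.5 × 39 mL/cmH2O = 14.5 × 0.039 L/cmH2O = 0.5655 s.
Passive exhalation: V(t)/V₀ = e^(−t/τ) = e^(−1.06/0.5655) = 0.1534.
Fraction remaining = 0.1534 → 15.34%.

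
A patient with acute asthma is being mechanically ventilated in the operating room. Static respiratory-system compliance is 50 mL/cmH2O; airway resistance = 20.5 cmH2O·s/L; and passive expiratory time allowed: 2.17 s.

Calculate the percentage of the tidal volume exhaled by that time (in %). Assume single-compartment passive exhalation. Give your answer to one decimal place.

τ = R × C = 20.5 × 50 mL/cmH2O = 20.5 × 0.050 L/cmH2O = 1.025 s.
Passive exhalation: V(t)/V₀ = e^(−t/τ) = e^(−2.17/1.025) = 0.1204.
Fraction exhaled = 1 − 0.1204 = 0.8796 → 87.96%.

88.0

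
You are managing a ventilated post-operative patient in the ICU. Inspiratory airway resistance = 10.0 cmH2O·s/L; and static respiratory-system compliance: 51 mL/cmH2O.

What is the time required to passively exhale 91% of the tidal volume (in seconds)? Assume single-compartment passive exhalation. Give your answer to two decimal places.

1.23

τ = R × C = 10.0 × 51 mL/cmH2O = 10.0 × 0.051 L/cmH2O = 0.51 s.
Exhaled fraction f = 1 − e^(−t/τ) → t = −τ·ln(1 − f) = −0.51·ln(0.09) = 1.228 s.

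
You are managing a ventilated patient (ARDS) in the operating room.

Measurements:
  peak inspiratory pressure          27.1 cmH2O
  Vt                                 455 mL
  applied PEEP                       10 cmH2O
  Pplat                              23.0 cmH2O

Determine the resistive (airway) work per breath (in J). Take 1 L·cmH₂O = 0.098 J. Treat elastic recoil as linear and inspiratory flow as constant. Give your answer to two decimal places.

With constant inspiratory flow the resistive pressure is constant at PIP − Pplat = 27.1 − 23.0 = 4.1 cmH2O, so resistive work = 4.1 × 0.455 = 1.866 L·cmH2O.
× 0.098 J/(L·cmH2O) → 0.1829 J.

0.18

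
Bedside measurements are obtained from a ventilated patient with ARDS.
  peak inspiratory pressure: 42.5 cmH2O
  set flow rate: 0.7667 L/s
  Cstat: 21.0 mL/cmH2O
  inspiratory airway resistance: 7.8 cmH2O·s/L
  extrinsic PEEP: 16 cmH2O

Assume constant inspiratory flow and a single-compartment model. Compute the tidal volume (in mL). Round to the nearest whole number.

Equation of motion (constant flow): PIP = Vt/C + R·V̇ + PEEP.
Vt/C = PIP − R·V̇ − PEEP = 42.5 − 5.98 − 16 = 20.52 cmH2O.
Vt = C × 20.52 = 21.0 × 20.52 = 430.92 mL.

431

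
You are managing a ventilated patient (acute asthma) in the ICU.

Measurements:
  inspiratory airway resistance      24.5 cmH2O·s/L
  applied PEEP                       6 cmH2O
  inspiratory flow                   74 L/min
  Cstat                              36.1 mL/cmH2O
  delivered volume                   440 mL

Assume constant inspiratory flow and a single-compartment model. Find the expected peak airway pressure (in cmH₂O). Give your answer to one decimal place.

48.4

Flow: 74 L/min ÷ 60 = 1.2333 L/s.
Equation of motion (constant flow): PIP = Vt/C + R·V̇ + PEEP.
PIP = 440/36.1 + 24.5×1.2333 + 6 = 12.188 + 30.216 + 6 = 48.404 cmH2O.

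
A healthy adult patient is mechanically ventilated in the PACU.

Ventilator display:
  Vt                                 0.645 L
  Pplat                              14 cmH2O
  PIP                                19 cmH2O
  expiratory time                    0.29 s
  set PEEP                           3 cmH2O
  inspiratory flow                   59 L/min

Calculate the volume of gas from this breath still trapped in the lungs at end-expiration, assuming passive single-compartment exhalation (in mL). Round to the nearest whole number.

Flow: 59 L/min ÷ 60 = 0.9833 L/s.
R = (PIP − Pplat)/V̇ = (19 − 14) / 0.9833 = 5.0/0.9833 = 5.085 cmH2O·s/L.
C = Vt/(Pplat − PEEP) = 645.0 / (14 − 3) = 645.0/11.0 = 58.636 mL/cmH2O.
τ = R × C = 5.085 × 0.05864 L/cmH2O = 0.2982 s.
Fraction remaining = e^(−Te/τ) = e^(−0.29/0.2982) = 0.3781.
Trapped volume = 645.0 × 0.3781 = 243.87 mL.

244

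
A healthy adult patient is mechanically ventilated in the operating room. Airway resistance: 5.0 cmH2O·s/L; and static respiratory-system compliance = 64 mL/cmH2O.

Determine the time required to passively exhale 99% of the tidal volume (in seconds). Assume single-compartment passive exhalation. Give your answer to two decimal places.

1.47

τ = R × C = 5.0 × 64 mL/cmH2O = 5.0 × 0.064 L/cmH2O = 0.32 s.
Exhaled fraction f = 1 − e^(−t/τ) → t = −τ·ln(1 − f) = −0.32·ln(0.01) = 1.474 s.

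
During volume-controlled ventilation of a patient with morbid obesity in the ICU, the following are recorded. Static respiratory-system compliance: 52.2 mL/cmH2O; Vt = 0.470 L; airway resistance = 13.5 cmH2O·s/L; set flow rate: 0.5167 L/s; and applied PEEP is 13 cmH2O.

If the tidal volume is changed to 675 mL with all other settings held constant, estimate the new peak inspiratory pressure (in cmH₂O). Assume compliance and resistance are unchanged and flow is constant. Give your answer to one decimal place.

PIP = Vt/C + R·V̇ + PEEP (constant-flow equation of motion).
Only the elastic term changes: ΔPIP = ΔVt / C = (675 − 470) / 52.2 = 3.927 cmH2O.
Original PIP = 470/52.2 + 13.5×0.5167 + 13 = 28.979 cmH2O; new PIP = 28.979 + (3.927) = 32.906 cmH2O.

32.9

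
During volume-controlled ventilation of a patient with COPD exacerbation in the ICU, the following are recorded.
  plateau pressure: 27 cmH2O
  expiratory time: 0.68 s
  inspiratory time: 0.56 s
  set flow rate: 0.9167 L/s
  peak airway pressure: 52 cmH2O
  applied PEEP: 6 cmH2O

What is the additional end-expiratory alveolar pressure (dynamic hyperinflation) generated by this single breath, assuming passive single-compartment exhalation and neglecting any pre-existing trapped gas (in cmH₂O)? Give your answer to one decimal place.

7.6

Vt = flow × Ti = 0.9167 L/s × 0.56 s × 1000 mL/L = 513.35 mL.
R = (PIP − Pplat)/V̇ = (52 − 27) / 0.9167 = 25.0/0.9167 = 27.272 cmH2O·s/L.
C = Vt/(Pplat − PEEP) = 513.35 / (27 − 6) = 513.35/21.0 = 24.445 mL/cmH2O.
τ = R × C = 27.272 × 0.02445 L/cmH2O = 0.6668 s.
Fraction remaining = e^(−Te/τ) = e^(−0.68/0.6668) = 0.3607; trapped volume = 513.35 × 0.3607 = 185.17 mL.
Additional alveolar pressure from trapping ≈ V_trapped / C = 185.17 / 24.445 = 7.575 cmH2O.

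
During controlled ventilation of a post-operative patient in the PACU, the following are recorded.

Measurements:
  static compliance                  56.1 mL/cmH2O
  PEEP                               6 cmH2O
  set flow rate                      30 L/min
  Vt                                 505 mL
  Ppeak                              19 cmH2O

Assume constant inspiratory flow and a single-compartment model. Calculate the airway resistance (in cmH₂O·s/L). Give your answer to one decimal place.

Flow: 30 L/min ÷ 60 = 0.5 L/s.
Equation of motion (constant flow): PIP = Vt/C + R·V̇ + PEEP.
R·V̇ = PIP − Vt/C − PEEP = 19 − 505/56.1 − 6 = 19 − 9.002 − 6 = 3.998 cmH2O.
R = 3.998 / 0.5 = 7.996 cmH2O·s/L.

8.0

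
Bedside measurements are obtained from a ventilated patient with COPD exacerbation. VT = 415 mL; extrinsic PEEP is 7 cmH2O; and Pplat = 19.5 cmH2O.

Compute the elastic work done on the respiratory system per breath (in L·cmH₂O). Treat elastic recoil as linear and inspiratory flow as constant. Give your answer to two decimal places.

2.59

Elastic work ≈ ½ × (Pplat − PEEP) × Vt = 0.5 × (19.5 − 7) × 0.415 L = 0.5 × 12.5 × 0.415 = 2.594 L·cmH2O.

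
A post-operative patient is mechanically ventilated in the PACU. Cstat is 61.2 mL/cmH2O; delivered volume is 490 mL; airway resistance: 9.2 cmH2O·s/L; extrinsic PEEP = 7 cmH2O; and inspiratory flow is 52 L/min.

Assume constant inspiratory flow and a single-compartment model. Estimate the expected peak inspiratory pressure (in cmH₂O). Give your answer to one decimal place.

Flow: 52 L/min ÷ 60 = 0.8667 L/s.
Equation of motion (constant flow): PIP = Vt/C + R·V̇ + PEEP.
PIP = 490/61.2 + 9.2×0.8667 + 7 = 8.007 + 7.974 + 7 = 22.981 cmH2O.

23.0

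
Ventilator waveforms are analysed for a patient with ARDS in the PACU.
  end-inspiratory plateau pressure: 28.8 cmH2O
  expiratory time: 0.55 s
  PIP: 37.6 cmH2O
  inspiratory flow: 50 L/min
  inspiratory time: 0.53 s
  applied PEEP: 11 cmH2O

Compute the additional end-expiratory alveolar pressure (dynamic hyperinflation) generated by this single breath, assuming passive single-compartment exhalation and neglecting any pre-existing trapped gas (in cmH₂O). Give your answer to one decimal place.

Flow: 50 L/min ÷ 60 = 0.8333 L/s.
Vt = flow × Ti = 0.8333 L/s × 0.53 s × 1000 mL/L = 441.65 mL.
R = (PIP − Pplat)/V̇ = (37.6 − 28.8) / 0.8333 = 8.8/0.8333 = 10.56 cmH2O·s/L.
C = Vt/(Pplat − PEEP) = 441.65 / (28.8 − 11) = 441.65/17.8 = 24.812 mL/cmH2O.
τ = R × C = 10.56 × 0.02481 L/cmH2O = 0.262 s.
Fraction remaining = e^(−Te/τ) = e^(−0.55/0.262) = 0.1225; trapped volume = 441.65 × 0.1225 = 54.102 mL.
Additional alveolar pressure from trapping ≈ V_trapped / C = 54.102 / 24.812 = 2.18 cmH2O.

2.2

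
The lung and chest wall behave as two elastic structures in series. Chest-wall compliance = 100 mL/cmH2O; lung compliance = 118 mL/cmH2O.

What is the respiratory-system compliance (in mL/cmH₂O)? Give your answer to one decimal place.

Lung and chest wall are elastances in series: 1/Crs = 1/CL + 1/Ccw.
1/Crs = 1/118 + 1/100 = 0.01847.
Crs = 54.142 mL/cmH2O.

54.1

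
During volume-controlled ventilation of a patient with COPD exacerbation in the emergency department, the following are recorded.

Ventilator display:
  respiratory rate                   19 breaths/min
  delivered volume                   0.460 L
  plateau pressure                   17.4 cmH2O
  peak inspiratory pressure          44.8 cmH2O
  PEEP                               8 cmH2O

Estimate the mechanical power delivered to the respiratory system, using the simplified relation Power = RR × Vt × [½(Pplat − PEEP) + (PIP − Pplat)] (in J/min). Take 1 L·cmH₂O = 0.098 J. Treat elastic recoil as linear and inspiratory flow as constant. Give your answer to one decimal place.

Per-breath work = Vt × [½(Pplat−PEEP) + (PIP−Pplat)] = 0.460 × [0.5×9.4 + 27.4] = 0.460 × 32.1 = 14.766 L·cmH2O.
Power = 19 × 14.766 = 280.55 L·cmH2O/min.
× 0.098 J/(L·cmH2O) → 27.494 J/min.

27.5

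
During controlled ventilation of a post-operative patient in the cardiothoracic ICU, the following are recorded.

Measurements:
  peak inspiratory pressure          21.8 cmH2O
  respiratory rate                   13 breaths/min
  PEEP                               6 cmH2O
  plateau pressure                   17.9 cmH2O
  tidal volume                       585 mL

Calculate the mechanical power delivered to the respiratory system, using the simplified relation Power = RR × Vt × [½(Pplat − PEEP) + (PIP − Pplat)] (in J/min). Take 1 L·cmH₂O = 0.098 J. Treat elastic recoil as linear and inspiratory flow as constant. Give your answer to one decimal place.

Per-breath work = Vt × [½(Pplat−PEEP) + (PIP−Pplat)] = 0.585 × [0.5×11.9 + 3.9] = 0.585 × 9.85 = 5.762 L·cmH2O.
Power = 13 × 5.762 = 74.906 L·cmH2O/min.
× 0.098 J/(L·cmH2O) → 7.341 J/min.

7.3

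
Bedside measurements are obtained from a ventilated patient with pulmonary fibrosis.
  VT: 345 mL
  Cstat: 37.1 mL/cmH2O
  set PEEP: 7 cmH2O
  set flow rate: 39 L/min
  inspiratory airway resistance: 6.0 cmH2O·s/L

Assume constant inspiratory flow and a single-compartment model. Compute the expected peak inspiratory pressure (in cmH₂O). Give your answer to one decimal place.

20.2

Flow: 39 L/min ÷ 60 = 0.65 L/s.
Equation of motion (constant flow): PIP = Vt/C + R·V̇ + PEEP.
PIP = 345/37.1 + 6.0×0.65 + 7 = 9.299 + 3.9 + 7 = 20.199 cmH2O.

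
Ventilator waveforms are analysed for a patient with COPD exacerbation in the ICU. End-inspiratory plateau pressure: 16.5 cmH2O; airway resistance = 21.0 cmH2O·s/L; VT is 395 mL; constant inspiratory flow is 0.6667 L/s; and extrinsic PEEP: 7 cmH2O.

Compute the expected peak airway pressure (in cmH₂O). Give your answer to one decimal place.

PIP = Pplat + Raw × flow = 16.5 + 21.0 × 0.6667 = 16.5 + 14.001 = 30.501 cmH2O.

30.5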